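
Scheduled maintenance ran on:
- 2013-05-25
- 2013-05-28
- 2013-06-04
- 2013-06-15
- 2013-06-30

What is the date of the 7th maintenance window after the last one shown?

2014-02-02

Intervals are 3, 7, 11, 15 days — an arithmetic progression with common difference 4.
Next gap: 19 days. 2013-06-30 + 19 days = 2013-07-19.
Next gap: 23 days. 2013-07-19 + 23 days = 2013-08-11.
Next gap: 27 days. 2013-08-11 + 27 days = 2013-09-07.
Next gap: 31 days. 2013-09-07 + 31 days = 2013-10-08.
Next gap: 35 days. 2013-10-08 + 35 days = 2013-11-12.
Next gap: 39 days. 2013-11-12 + 39 days = 2013-12-21.
Next gap: 43 days. 2013-12-21 + 43 days = 2014-02-02.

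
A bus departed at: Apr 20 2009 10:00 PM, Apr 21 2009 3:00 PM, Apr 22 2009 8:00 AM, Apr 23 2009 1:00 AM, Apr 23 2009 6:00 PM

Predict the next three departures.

The interval is a steady 17 hours (17, 17, 17, 17).
Apr 23 2009 6:00 PM + 17 h = Apr 24 2009 11:00 AM.
Apr 24 2009 11:00 AM + 17 h = Apr 25 2009 4:00 AM.
Apr 25 2009 4:00 AM + 17 h = Apr 25 2009 9:00 PM.

Apr 24 2009 11:00 AM, Apr 25 2009 4:00 AM, Apr 25 2009 9:00 PM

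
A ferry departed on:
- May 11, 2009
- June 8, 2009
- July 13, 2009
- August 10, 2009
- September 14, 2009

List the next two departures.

These are Mondays at 28- or 35-day spacing (28, 35, 28, 35).
The pattern: 2nd Monday of the month.
2nd Monday of October 2009: October 12, 2009.
2nd Monday of November 2009: November 9, 2009.

October 12, 2009; November 9, 2009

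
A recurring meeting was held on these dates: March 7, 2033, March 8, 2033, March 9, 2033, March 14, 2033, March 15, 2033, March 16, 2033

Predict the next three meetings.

March 21, 2033; March 22, 2033; March 23, 2033

The gap pattern 1, 1, 5, 1, 1 repeats every 3 events.
These are the Mondays, Tuesdays and Wednesdays of each week.
Next Monday: March 21, 2033.
Next Tuesday: March 22, 2033.
Next Wednesday: March 23, 2033.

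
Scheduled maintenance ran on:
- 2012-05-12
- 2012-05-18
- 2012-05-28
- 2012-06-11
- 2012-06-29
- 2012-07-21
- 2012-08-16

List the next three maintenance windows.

2012-09-15, 2012-10-19, 2012-11-26

Gaps: 6, 10, 14, 18, 22, 26 days — each gap is 4 larger than the previous one.
Next gap: 30 days. 2012-08-16 + 30 days = 2012-09-15.
Next gap: 34 days. 2012-09-15 + 34 days = 2012-10-19.
Next gap: 38 days. 2012-10-19 + 38 days = 2012-11-26.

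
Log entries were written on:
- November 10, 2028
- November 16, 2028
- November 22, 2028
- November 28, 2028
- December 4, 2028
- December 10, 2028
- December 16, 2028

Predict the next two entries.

The spacing is 6, 6, 6, 6, 6, 6 days — always 6 days.
December 16, 2028 + 6 days = December 22, 2028.
December 22, 2028 + 6 days = December 28, 2028.

December 22, 2028; December 28, 2028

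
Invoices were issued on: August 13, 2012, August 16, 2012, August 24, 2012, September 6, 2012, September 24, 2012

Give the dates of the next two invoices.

Gaps: 3, 8, 13, 18 days — each gap is 5 larger than the previous one.
Next gap: 23 days. September 24, 2012 + 23 days = October 17, 2012.
Next gap: 28 days. October 17, 2012 + 28 days = November 14, 2012.

October 17, 2012; November 14, 2012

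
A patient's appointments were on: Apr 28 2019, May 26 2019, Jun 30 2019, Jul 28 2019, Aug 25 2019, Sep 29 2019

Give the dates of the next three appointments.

Oct 27 2019, Nov 24 2019, Dec 29 2019

Every date is a Sunday; gaps 28, 35, 28, 28, 35 days.
Each is the last Sunday of its month (at least one falls on the 29th or later, ruling out '4th Sunday').
Last Sunday of October 2019: Oct 27 2019.
Last Sunday of November 2019: Nov 24 2019.
Last Sunday of December 2019: Dec 29 2019.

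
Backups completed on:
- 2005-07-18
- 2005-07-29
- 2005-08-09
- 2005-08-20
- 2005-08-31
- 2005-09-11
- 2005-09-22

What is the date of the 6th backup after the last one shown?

The spacing is 11, 11, 11, 11, 11, 11 days — always 11 days.
2005-09-22 + 11 days = 2005-10-03.
2005-10-03 + 11 days = 2005-10-14.
2005-10-14 + 11 days = 2005-10-25.
2005-10-25 + 11 days = 2005-11-05.
2005-11-05 + 11 days = 2005-11-16.
2005-11-16 + 11 days = 2005-11-27.

2005-11-27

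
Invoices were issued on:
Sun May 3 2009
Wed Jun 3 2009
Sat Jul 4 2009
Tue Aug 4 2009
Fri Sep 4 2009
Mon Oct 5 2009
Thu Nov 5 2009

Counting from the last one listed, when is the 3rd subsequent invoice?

Every event comes 31 days after the last (31, 31, 31, 31, 31, 31).
Thu Nov 5 2009 + 31 days = Sun Dec 6 2009.
Sun Dec 6 2009 + 31 days = Wed Jan 6 2010.
Wed Jan 6 2010 + 31 days = Sat Feb 6 2010.

Sat Feb 6 2010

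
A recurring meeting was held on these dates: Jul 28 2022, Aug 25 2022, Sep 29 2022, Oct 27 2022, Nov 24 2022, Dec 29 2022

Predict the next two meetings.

Jan 26 2023, Feb 23 2023

All Thursdays; the gaps (28, 35, 28, 28, 35) vary with month length.
This is the last Thursday of each month.
January 2023 ends with Thursday Jan 26 2023.
Last Thursday of February 2023: Feb 23 2023.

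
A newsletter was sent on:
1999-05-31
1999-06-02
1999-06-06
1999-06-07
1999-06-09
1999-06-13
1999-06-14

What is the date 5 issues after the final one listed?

Every event lands on a Monday or Wednesday or Sunday (gaps cycle 2, 4, 1, 2, 4, 1).
So the schedule is: every Monday, Wednesday and Sunday.
The following Wednesday is 1999-06-16.
Next Sunday: 1999-06-20.
The following Monday is 1999-06-21.
The following Wednesday is 1999-06-23.
Next Sunday: 1999-06-27.

1999-06-27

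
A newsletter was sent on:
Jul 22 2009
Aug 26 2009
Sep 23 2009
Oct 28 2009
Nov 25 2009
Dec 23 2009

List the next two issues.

These are Wednesdays at 28- or 35-day spacing (35, 28, 35, 28, 28).
The pattern: 4th Wednesday of the month.
4th Wednesday of January 2010: Jan 27 2010.
February 2010 — 4th Wednesday is Feb 24 2010.

Jan 27 2010, Feb 24 2010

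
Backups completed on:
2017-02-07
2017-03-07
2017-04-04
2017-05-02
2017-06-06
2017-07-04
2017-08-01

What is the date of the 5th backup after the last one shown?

Gaps: 28, 28, 28, 35, 28, 28 days — a mix of 28 and 35. Every date is a Tuesday.
Each is the 1st Tuesday of its month.
1st Tuesday of September 2017: 2017-09-05.
1st Tuesday of October 2017: 2017-10-03.
November 2017 — 1st Tuesday is 2017-11-07.
December 2017 — 1st Tuesday is 2017-12-05.
January 2018 — 1st Tuesday is 2018-01-02.

2018-01-02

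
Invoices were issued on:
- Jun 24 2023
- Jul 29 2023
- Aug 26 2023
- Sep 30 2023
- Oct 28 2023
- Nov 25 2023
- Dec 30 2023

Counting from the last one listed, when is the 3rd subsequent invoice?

Mar 30 2024

Every date is a Saturday; gaps 35, 28, 35, 28, 28, 35 days.
Each is the last Saturday of its month (at least one falls on the 29th or later, ruling out '4th Saturday').
January 2024 ends with Saturday Jan 27 2024.
Last Saturday of February 2024: Feb 24 2024.
Last Saturday of March 2024: Mar 30 2024.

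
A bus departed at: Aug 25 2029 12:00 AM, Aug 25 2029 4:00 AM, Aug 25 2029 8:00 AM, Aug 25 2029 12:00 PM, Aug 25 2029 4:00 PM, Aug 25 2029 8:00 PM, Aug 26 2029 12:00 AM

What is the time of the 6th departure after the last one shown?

Aug 27 2029 12:00 AM

The interval is a steady 4 hours (4, 4, 4, 4, 4, 4).
Aug 26 2029 12:00 AM + 4 h = Aug 26 2029 4:00 AM.
Aug 26 2029 4:00 AM + 4 h = Aug 26 2029 8:00 AM.
Aug 26 2029 8:00 AM + 4 h = Aug 26 2029 12:00 PM.
Aug 26 2029 12:00 PM + 4 h = Aug 26 2029 4:00 PM.
Aug 26 2029 4:00 PM + 4 h = Aug 26 2029 8:00 PM.
Aug 26 2029 8:00 PM + 4 h = Aug 27 2029 12:00 AM.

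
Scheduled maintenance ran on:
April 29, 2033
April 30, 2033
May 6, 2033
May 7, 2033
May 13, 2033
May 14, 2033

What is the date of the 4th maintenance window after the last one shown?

The gap pattern 1, 6, 1, 6, 1 repeats every 2 events.
These are the Fridays and Saturdays of each week.
Next Friday: May 20, 2033.
Next Saturday: May 21, 2033.
Next Friday: May 27, 2033.
The following Saturday is May 28, 2033.

May 28, 2033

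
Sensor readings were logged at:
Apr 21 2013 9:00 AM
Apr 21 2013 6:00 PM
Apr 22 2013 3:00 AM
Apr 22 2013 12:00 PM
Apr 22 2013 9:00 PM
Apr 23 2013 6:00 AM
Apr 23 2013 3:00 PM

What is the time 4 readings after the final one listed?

Apr 25 2013 3:00 AM

Spacing: 9, 9, 9, 9, 9, 9 h — constant 9 h.
Apr 23 2013 3:00 PM + 9 h = Apr 24 2013 12:00 AM.
Apr 24 2013 12:00 AM + 9 h = Apr 24 2013 9:00 AM.
Apr 24 2013 9:00 AM + 9 h = Apr 24 2013 6:00 PM.
Apr 24 2013 6:00 PM + 9 h = Apr 25 2013 3:00 AM.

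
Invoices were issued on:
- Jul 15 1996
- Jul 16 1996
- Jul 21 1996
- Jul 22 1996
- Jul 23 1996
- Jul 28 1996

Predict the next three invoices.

Every event lands on a Monday or Tuesday or Sunday (gaps cycle 1, 5, 1, 1, 5).
So the schedule is: every Monday, Tuesday and Sunday.
Next Monday: Jul 29 1996.
The following Tuesday is Jul 30 1996.
Next Sunday: Aug 4 1996.

Jul 29 1996, Jul 30 1996, Aug 4 1996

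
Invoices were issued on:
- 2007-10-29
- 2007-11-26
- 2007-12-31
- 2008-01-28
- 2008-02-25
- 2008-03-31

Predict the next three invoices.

All Mondays; the gaps (28, 35, 28, 28, 35) vary with month length.
This is the last Monday of each month.
April 2008 ends with Monday 2008-04-28.
Last Monday of May 2008: 2008-05-26.
Last Monday of June 2008: 2008-06-30.

2008-04-28, 2008-05-26, 2008-06-30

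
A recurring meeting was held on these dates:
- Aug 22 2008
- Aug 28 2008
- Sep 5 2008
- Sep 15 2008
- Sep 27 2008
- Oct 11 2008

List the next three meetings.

Gaps: 6, 8, 10, 12, 14 days — each gap is 2 larger than the previous one.
Next gap: 16 days. Oct 11 2008 + 16 days = Oct 27 2008.
Next gap: 18 days. Oct 27 2008 + 18 days = Nov 14 2008.
Next gap: 20 days. Nov 14 2008 + 20 days = Dec 4 2008.

Oct 27 2008, Nov 14 2008, Dec 4 2008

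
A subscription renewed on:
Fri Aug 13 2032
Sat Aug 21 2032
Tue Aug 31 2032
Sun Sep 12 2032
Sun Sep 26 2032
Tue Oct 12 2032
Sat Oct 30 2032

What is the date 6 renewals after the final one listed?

Gaps: 8, 10, 12, 14, 16, 18 days — each gap is 2 larger than the previous one.
Next gap: 20 days. Sat Oct 30 2032 + 20 days = Fri Nov 19 2032.
Next gap: 22 days. Fri Nov 19 2032 + 22 days = Sat Dec 11 2032.
Next gap: 24 days. Sat Dec 11 2032 + 24 days = Tue Jan 4 2033.
Next gap: 26 days. Tue Jan 4 2033 + 26 days = Sun Jan 30 2033.
Next gap: 28 days. Sun Jan 30 2033 + 28 days = Sun Feb 27 2033.
Next gap: 30 days. Sun Feb 27 2033 + 30 days = Tue Mar 29 2033.

Tue Mar 29 2033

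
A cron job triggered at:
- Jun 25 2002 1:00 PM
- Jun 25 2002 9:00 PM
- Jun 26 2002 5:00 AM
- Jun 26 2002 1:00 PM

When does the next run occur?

Spacing: 8, 8, 8 h — constant 8 h.
Jun 26 2002 1:00 PM + 8 h = Jun 26 2002 9:00 PM.

Jun 26 2002 9:00 PM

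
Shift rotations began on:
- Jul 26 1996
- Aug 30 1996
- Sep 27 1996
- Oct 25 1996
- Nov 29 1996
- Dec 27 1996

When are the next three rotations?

Jan 31 1997, Feb 28 1997, Mar 28 1997

Every date is a Friday; gaps 35, 28, 28, 35, 28 days.
Each is the last Friday of its month (at least one falls on the 29th or later, ruling out '4th Friday').
Last Friday of January 1997: Jan 31 1997.
Last Friday of February 1997: Feb 28 1997.
Last Friday of March 1997: Mar 28 1997.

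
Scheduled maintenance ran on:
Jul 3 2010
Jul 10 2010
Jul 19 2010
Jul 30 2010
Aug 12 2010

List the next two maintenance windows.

The spacing grows by 2 each time: 7, 9, 11, 13 days.
Next gap: 15 days. Aug 12 2010 + 15 days = Aug 27 2010.
Next gap: 17 days. Aug 27 2010 + 17 days = Sep 13 2010.

Aug 27 2010, Sep 13 2010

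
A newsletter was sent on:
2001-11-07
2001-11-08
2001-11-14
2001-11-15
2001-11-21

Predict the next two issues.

The gap pattern 1, 6, 1, 6 repeats every 2 events.
These are the Wednesdays and Thursdays of each week.
The following Thursday is 2001-11-22.
Next Wednesday: 2001-11-28.

2001-11-22, 2001-11-28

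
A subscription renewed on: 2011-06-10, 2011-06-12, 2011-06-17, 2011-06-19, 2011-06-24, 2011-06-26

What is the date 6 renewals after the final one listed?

The gap pattern 2, 5, 2, 5, 2 repeats every 2 events.
These are the Fridays and Sundays of each week.
Next Friday: 2011-07-01.
Next Sunday: 2011-07-03.
Next Friday: 2011-07-08.
Next Sunday: 2011-07-10.
The following Friday is 2011-07-15.
Next Sunday: 2011-07-17.

2011-07-17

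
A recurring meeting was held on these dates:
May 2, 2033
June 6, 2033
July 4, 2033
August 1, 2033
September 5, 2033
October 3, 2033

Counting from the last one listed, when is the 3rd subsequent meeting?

All dates are Mondays, 35, 28, 28, 35, 28 days apart.
Specifically, the 1st Monday of each month.
1st Monday of November 2033: November 7, 2033.
December 2033 — 1st Monday is December 5, 2033.
1st Monday of January 2034: January 2, 2034.

January 2, 2034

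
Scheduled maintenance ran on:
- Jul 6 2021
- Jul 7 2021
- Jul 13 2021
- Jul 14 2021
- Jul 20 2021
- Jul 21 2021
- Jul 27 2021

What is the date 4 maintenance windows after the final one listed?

Aug 10 2021

The gap pattern 1, 6, 1, 6, 1, 6 repeats every 2 events.
These are the Tuesdays and Wednesdays of each week.
The following Wednesday is Jul 28 2021.
Next Tuesday: Aug 3 2021.
Next Wednesday: Aug 4 2021.
Next Tuesday: Aug 10 2021.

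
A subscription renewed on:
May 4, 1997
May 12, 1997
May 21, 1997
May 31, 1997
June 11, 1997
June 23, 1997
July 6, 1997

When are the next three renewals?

July 20, 1997; August 4, 1997; August 20, 1997

Intervals are 8, 9, 10, 11, 12, 13 days — an arithmetic progression with common difference 1.
Next gap: 14 days. July 6, 1997 + 14 days = July 20, 1997.
Next gap: 15 days. July 20, 1997 + 15 days = August 4, 1997.
Next gap: 16 days. August 4, 1997 + 16 days = August 20, 1997.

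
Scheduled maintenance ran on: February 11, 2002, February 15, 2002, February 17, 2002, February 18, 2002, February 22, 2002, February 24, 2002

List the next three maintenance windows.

February 25, 2002; March 1, 2002; March 3, 2002

Gaps: 4, 2, 1, 4, 2 days — not constant, but cyclic with period 3.
The events fall on every Monday, Friday and Sunday.
Next Monday: February 25, 2002.
The following Friday is March 1, 2002.
The following Sunday is March 3, 2002.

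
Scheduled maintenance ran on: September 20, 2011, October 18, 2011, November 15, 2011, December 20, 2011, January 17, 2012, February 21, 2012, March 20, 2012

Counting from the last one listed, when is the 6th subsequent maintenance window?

September 18, 2012

Gaps: 28, 28, 35, 28, 35, 28 days — a mix of 28 and 35. Every date is a Tuesday.
Each is the 3rd Tuesday of its month.
April 2012 — 3rd Tuesday is April 17, 2012.
3rd Tuesday of May 2012: May 15, 2012.
June 2012 — 3rd Tuesday is June 19, 2012.
July 2012 — 3rd Tuesday is July 17, 2012.
3rd Tuesday of August 2012: August 21, 2012.
3rd Tuesday of September 2012: September 18, 2012.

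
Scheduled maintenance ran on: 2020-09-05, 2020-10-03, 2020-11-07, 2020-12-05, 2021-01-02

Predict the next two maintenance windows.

2021-02-06, 2021-03-06

All dates are Saturdays, 28, 35, 28, 28 days apart.
Specifically, the 1st Saturday of each month.
1st Saturday of February 2021: 2021-02-06.
1st Saturday of March 2021: 2021-03-06.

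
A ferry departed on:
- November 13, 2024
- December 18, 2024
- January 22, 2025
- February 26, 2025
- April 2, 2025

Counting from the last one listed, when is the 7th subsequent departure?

Gaps between consecutive events: 35, 35, 35, 35 days — a constant 35-day interval.
April 2, 2025 + 35 days = May 7, 2025.
May 7, 2025 + 35 days = June 11, 2025.
June 11, 2025 + 35 days = July 16, 2025.
July 16, 2025 + 35 days = August 20, 2025.
August 20, 2025 + 35 days = September 24, 2025.
September 24, 2025 + 35 days = October 29, 2025.
October 29, 2025 + 35 days = December 3, 2025.

December 3, 2025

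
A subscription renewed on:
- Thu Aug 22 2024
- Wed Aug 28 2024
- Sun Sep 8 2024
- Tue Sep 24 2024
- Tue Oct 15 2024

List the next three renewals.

Sun Nov 10 2024, Wed Dec 11 2024, Thu Jan 16 2025

The spacing grows by 5 each time: 6, 11, 16, 21 days.
Next gap: 26 days. Tue Oct 15 2024 + 26 days = Sun Nov 10 2024.
Next gap: 31 days. Sun Nov 10 2024 + 31 days = Wed Dec 11 2024.
Next gap: 36 days. Wed Dec 11 2024 + 36 days = Thu Jan 16 2025.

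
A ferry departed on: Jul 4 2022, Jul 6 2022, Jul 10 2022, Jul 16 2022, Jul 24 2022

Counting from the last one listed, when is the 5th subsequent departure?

Oct 2 2022

The spacing grows by 2 each time: 2, 4, 6, 8 days.
Next gap: 10 days. Jul 24 2022 + 10 days = Aug 3 2022.
Next gap: 12 days. Aug 3 2022 + 12 days = Aug 15 2022.
Next gap: 14 days. Aug 15 2022 + 14 days = Aug 29 2022.
Next gap: 16 days. Aug 29 2022 + 16 days = Sep 14 2022.
Next gap: 18 days. Sep 14 2022 + 18 days = Oct 2 2022.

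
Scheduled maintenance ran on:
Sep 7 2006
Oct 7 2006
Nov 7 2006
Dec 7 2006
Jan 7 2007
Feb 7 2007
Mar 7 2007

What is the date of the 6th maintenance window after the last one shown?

Gaps: 30, 31, 30, 31, 31, 28 days — not constant. Every event is on the 7th of the month.
Pattern: the 7th of each month.
April 2007: Apr 7 2007.
May 2007: May 7 2007.
Next: June 2007 → Jun 7 2007.
Next: July 2007 → Jul 7 2007.
August 2007: Aug 7 2007.
September 2007: Sep 7 2007.

Sep 7 2007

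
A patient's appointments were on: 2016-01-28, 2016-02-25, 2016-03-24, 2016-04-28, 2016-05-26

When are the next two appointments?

2016-06-23, 2016-07-28

Gaps: 28, 28, 35, 28 days — a mix of 28 and 35. Every date is a Thursday.
Each is the 4th Thursday of its month.
4th Thursday of June 2016: 2016-06-23.
July 2016 — 4th Thursday is 2016-07-28.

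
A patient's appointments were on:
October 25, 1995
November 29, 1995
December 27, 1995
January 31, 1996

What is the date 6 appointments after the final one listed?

July 31, 1996

All Wednesdays; the gaps (35, 28, 35) vary with month length.
This is the last Wednesday of each month.
Last Wednesday of February 1996: February 28, 1996.
March 1996 ends with Wednesday March 27, 1996.
April 1996 ends with Wednesday April 24, 1996.
May 1996 ends with Wednesday May 29, 1996.
Last Wednesday of June 1996: June 26, 1996.
Last Wednesday of July 1996: July 31, 1996.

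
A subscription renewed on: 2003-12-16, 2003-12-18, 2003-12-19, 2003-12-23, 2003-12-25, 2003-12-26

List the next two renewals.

Every event lands on a Tuesday or Thursday or Friday (gaps cycle 2, 1, 4, 2, 1).
So the schedule is: every Tuesday, Thursday and Friday.
The following Tuesday is 2003-12-30.
Next Thursday: 2004-01-01.

2003-12-30, 2004-01-01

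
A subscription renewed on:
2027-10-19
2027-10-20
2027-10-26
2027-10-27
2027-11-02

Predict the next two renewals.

2027-11-03, 2027-11-09

Every event lands on a Tuesday or Wednesday (gaps cycle 1, 6, 1, 6).
So the schedule is: every Tuesday and Wednesday.
Next Wednesday: 2027-11-03.
Next Tuesday: 2027-11-09.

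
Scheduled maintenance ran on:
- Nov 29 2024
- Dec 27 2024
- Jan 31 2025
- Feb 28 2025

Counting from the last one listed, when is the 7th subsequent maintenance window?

These are Fridays with 28, 35, 28-day gaps.
Each is the final Friday of its month — Nov 29 2024 is past the 28th, so '4th Friday' doesn't fit.
March 2025 ends with Friday Mar 28 2025.
April 2025 ends with Friday Apr 25 2025.
May 2025 ends with Friday May 30 2025.
Last Friday of June 2025: Jun 27 2025.
July 2025 ends with Friday Jul 25 2025.
August 2025 ends with Friday Aug 29 2025.
Last Friday of September 2025: Sep 26 2025.

Sep 26 2025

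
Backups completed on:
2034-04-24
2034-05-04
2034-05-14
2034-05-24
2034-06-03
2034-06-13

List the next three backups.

The spacing is 10, 10, 10, 10, 10 days — always 10 days.
2034-06-13 + 10 days = 2034-06-23.
2034-06-23 + 10 days = 2034-07-03.
2034-07-03 + 10 days = 2034-07-13.

2034-06-23, 2034-07-03, 2034-07-13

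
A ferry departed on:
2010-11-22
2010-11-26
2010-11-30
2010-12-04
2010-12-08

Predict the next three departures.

2010-12-12, 2010-12-16, 2010-12-20

Gaps between consecutive events: 4, 4, 4, 4 days — a constant 4-day interval.
2010-12-08 + 4 days = 2010-12-12.
2010-12-12 + 4 days = 2010-12-16.
2010-12-16 + 4 days = 2010-12-20.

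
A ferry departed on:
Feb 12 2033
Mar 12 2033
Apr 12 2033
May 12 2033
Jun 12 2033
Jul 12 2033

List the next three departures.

Aug 12 2033, Sep 12 2033, Oct 12 2033

The day-of-month is always 12 (28, 31, 30, 31, 30 days between events).
So this recurs on the 12th of each month.
Next: August 2033 → Aug 12 2033.
September 2033: Sep 12 2033.
Next: October 2033 → Oct 12 2033.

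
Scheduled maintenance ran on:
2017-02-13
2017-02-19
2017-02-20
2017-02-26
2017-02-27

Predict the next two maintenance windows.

2017-03-05, 2017-03-06

The gap pattern 6, 1, 6, 1 repeats every 2 events.
These are the Mondays and Sundays of each week.
Next Sunday: 2017-03-05.
Next Monday: 2017-03-06.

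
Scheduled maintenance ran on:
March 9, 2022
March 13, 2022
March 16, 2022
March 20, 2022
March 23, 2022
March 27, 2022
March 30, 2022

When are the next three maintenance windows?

Gaps: 4, 3, 4, 3, 4, 3 days — not constant, but cyclic with period 2.
The events fall on every Wednesday and Sunday.
Next Sunday: April 3, 2022.
Next Wednesday: April 6, 2022.
Next Sunday: April 10, 2022.

April 3, 2022; April 6, 2022; April 10, 2022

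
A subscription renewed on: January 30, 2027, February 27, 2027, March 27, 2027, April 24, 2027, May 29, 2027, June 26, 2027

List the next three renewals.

July 31, 2027; August 28, 2027; September 25, 2027

These are Saturdays with 28, 28, 28, 35, 28-day gaps.
Each is the final Saturday of its month — January 30, 2027 is past the 28th, so '4th Saturday' doesn't fit.
July 2027 ends with Saturday July 31, 2027.
Last Saturday of August 2027: August 28, 2027.
Last Saturday of September 2027: September 25, 2027.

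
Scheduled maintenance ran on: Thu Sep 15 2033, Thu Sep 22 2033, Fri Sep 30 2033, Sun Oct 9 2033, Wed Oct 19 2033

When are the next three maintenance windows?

Sun Oct 30 2033, Fri Nov 11 2033, Thu Nov 24 2033

Intervals are 7, 8, 9, 10 days — an arithmetic progression with common difference 1.
Next gap: 11 days. Wed Oct 19 2033 + 11 days = Sun Oct 30 2033.
Next gap: 12 days. Sun Oct 30 2033 + 12 days = Fri Nov 11 2033.
Next gap: 13 days. Fri Nov 11 2033 + 13 days = Thu Nov 24 2033.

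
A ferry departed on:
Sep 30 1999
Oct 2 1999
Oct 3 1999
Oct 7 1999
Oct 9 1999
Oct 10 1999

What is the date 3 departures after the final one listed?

Oct 17 1999

Every event lands on a Thursday or Saturday or Sunday (gaps cycle 2, 1, 4, 2, 1).
So the schedule is: every Thursday, Saturday and Sunday.
The following Thursday is Oct 14 1999.
Next Saturday: Oct 16 1999.
Next Sunday: Oct 17 1999.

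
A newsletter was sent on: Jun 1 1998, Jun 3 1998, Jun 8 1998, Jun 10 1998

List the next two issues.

Gaps: 2, 5, 2 days — not constant, but cyclic with period 2.
The events fall on every Monday and Wednesday.
The following Monday is Jun 15 1998.
Next Wednesday: Jun 17 1998.

Jun 15 1998, Jun 17 1998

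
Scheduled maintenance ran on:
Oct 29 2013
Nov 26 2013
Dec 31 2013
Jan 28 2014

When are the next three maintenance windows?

Feb 25 2014, Mar 25 2014, Apr 29 2014

These are Tuesdays with 28, 35, 28-day gaps.
Each is the final Tuesday of its month — Oct 29 2013 is past the 28th, so '4th Tuesday' doesn't fit.
Last Tuesday of February 2014: Feb 25 2014.
March 2014 ends with Tuesday Mar 25 2014.
April 2014 ends with Tuesday Apr 29 2014.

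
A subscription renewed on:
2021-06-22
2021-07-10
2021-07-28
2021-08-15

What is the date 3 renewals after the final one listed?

The spacing is 18, 18, 18 days — always 18 days.
2021-08-15 + 18 days = 2021-09-02.
2021-09-02 + 18 days = 2021-09-20.
2021-09-20 + 18 days = 2021-10-08.

2021-10-08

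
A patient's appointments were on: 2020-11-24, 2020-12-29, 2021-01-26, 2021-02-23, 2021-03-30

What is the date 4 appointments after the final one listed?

2021-07-27

All Tuesdays; the gaps (35, 28, 28, 35) vary with month length.
This is the last Tuesday of each month.
April 2021 ends with Tuesday 2021-04-27.
Last Tuesday of May 2021: 2021-05-25.
Last Tuesday of June 2021: 2021-06-29.
Last Tuesday of July 2021: 2021-07-27.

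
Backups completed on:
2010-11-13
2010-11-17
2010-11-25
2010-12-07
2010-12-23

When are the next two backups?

2011-01-12, 2011-02-05

Intervals are 4, 8, 12, 16 days — an arithmetic progression with common difference 4.
Next gap: 20 days. 2010-12-23 + 20 days = 2011-01-12.
Next gap: 24 days. 2011-01-12 + 24 days = 2011-02-05.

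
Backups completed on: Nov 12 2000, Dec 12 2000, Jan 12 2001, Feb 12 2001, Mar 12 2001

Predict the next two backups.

Apr 12 2001, May 12 2001

Each date is the 12th; the gaps (30, 31, 31, 28) track the month lengths.
The rule is the 12th of each month.
April 2001: Apr 12 2001.
May 2001: May 12 2001.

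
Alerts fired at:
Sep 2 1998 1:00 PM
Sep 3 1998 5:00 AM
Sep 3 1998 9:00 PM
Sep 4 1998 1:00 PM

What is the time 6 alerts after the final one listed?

Sep 8 1998 1:00 PM

Spacing: 16, 16, 16 h — constant 16 h.
Sep 4 1998 1:00 PM + 16 h = Sep 5 1998 5:00 AM.
Sep 5 1998 5:00 AM + 16 h = Sep 5 1998 9:00 PM.
Sep 5 1998 9:00 PM + 16 h = Sep 6 1998 1:00 PM.
Sep 6 1998 1:00 PM + 16 h = Sep 7 1998 5:00 AM.
Sep 7 1998 5:00 AM + 16 h = Sep 7 1998 9:00 PM.
Sep 7 1998 9:00 PM + 16 h = Sep 8 1998 1:00 PM.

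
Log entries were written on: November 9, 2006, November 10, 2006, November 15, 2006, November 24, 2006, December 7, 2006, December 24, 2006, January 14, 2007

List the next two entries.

The spacing grows by 4 each time: 1, 5, 9, 13, 17, 21 days.
Next gap: 25 days. January 14, 2007 + 25 days = February 8, 2007.
Next gap: 29 days. February 8, 2007 + 29 days = March 9, 2007.

February 8, 2007; March 9, 2007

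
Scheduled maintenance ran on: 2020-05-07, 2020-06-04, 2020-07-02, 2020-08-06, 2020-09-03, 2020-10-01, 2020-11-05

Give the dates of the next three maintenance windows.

2020-12-03, 2021-01-07, 2021-02-04

Gaps: 28, 28, 35, 28, 28, 35 days — a mix of 28 and 35. Every date is a Thursday.
Each is the 1st Thursday of its month.
1st Thursday of December 2020: 2020-12-03.
January 2021 — 1st Thursday is 2021-01-07.
February 2021 — 1st Thursday is 2021-02-04.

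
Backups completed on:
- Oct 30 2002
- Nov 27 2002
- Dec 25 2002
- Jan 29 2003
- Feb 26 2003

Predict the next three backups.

These are Wednesdays with 28, 28, 35, 28-day gaps.
Each is the final Wednesday of its month — Oct 30 2002 is past the 28th, so '4th Wednesday' doesn't fit.
Last Wednesday of March 2003: Mar 26 2003.
Last Wednesday of April 2003: Apr 30 2003.
Last Wednesday of May 2003: May 28 2003.

Mar 26 2003, Apr 30 2003, May 28 2003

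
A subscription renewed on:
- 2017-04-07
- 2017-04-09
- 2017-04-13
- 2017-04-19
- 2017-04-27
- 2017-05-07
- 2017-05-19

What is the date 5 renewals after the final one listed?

2017-08-17

The spacing grows by 2 each time: 2, 4, 6, 8, 10, 12 days.
Next gap: 14 days. 2017-05-19 + 14 days = 2017-06-02.
Next gap: 16 days. 2017-06-02 + 16 days = 2017-06-18.
Next gap: 18 days. 2017-06-18 + 18 days = 2017-07-06.
Next gap: 20 days. 2017-07-06 + 20 days = 2017-07-26.
Next gap: 22 days. 2017-07-26 + 22 days = 2017-08-17.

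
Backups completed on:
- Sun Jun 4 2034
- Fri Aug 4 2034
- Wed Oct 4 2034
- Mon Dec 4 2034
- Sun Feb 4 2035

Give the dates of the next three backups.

Wed Apr 4 2035, Mon Jun 4 2035, Sat Aug 4 2035

The day-of-month is always 4 (61, 61, 61, 62 days between events).
So this recurs on the 4th of every 2 months.
April 2035: Wed Apr 4 2035.
June 2035: Mon Jun 4 2035.
Next: August 2035 → Sat Aug 4 2035.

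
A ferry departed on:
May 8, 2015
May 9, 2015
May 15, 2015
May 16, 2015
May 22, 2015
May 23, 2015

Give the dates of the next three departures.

May 29, 2015; May 30, 2015; June 5, 2015

Every event lands on a Friday or Saturday (gaps cycle 1, 6, 1, 6, 1).
So the schedule is: every Friday and Saturday.
The following Friday is May 29, 2015.
Next Saturday: May 30, 2015.
Next Friday: June 5, 2015.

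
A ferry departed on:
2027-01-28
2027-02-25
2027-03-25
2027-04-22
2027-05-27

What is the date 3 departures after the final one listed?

All dates are Thursdays, 28, 28, 28, 35 days apart.
Specifically, the 4th Thursday of each month.
4th Thursday of June 2027: 2027-06-24.
July 2027 — 4th Thursday is 2027-07-22.
August 2027 — 4th Thursday is 2027-08-26.

2027-08-26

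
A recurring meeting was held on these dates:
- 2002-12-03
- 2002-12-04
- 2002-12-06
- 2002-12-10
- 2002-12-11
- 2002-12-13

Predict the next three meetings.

Every event lands on a Tuesday or Wednesday or Friday (gaps cycle 1, 2, 4, 1, 2).
So the schedule is: every Tuesday, Wednesday and Friday.
Next Tuesday: 2002-12-17.
Next Wednesday: 2002-12-18.
The following Friday is 2002-12-20.

2002-12-17, 2002-12-18, 2002-12-20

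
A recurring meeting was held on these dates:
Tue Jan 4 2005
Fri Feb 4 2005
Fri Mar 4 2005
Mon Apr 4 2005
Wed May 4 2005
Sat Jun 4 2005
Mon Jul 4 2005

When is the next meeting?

Gaps: 31, 28, 31, 30, 31, 30 days — not constant. Every event is on the 4th of the month.
Pattern: the 4th of each month.
August 2005: Thu Aug 4 2005.

Thu Aug 4 2005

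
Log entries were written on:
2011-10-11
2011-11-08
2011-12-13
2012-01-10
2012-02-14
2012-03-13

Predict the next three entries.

2012-04-10, 2012-05-08, 2012-06-12

Gaps: 28, 35, 28, 35, 28 days — a mix of 28 and 35. Every date is a Tuesday.
Each is the 2nd Tuesday of its month.
2nd Tuesday of April 2012: 2012-04-10.
2nd Tuesday of May 2012: 2012-05-08.
2nd Tuesday of June 2012: 2012-06-12.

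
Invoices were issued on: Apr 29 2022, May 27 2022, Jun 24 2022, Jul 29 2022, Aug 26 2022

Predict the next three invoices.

Every date is a Friday; gaps 28, 28, 35, 28 days.
Each is the last Friday of its month (at least one falls on the 29th or later, ruling out '4th Friday').
September 2022 ends with Friday Sep 30 2022.
October 2022 ends with Friday Oct 28 2022.
November 2022 ends with Friday Nov 25 2022.

Sep 30 2022, Oct 28 2022, Nov 25 2022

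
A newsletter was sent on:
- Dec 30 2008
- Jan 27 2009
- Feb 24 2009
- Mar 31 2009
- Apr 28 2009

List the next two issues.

May 26 2009, Jun 30 2009

These are Tuesdays with 28, 28, 35, 28-day gaps.
Each is the final Tuesday of its month — Dec 30 2008 is past the 28th, so '4th Tuesday' doesn't fit.
Last Tuesday of May 2009: May 26 2009.
June 2009 ends with Tuesday Jun 30 2009.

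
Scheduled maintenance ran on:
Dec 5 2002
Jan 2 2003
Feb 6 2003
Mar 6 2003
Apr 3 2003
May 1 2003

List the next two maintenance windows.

Jun 5 2003, Jul 3 2003

Gaps: 28, 35, 28, 28, 28 days — a mix of 28 and 35. Every date is a Thursday.
Each is the 1st Thursday of its month.
June 2003 — 1st Thursday is Jun 5 2003.
1st Thursday of July 2003: Jul 3 2003.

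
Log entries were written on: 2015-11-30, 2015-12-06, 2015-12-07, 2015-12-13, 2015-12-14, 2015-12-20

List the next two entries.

2015-12-21, 2015-12-27

The gap pattern 6, 1, 6, 1, 6 repeats every 2 events.
These are the Mondays and Sundays of each week.
Next Monday: 2015-12-21.
Next Sunday: 2015-12-27.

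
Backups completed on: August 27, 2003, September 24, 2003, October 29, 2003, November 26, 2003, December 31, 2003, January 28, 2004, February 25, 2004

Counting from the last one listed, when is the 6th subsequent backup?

August 25, 2004

Every date is a Wednesday; gaps 28, 35, 28, 35, 28, 28 days.
Each is the last Wednesday of its month (at least one falls on the 29th or later, ruling out '4th Wednesday').
Last Wednesday of March 2004: March 31, 2004.
April 2004 ends with Wednesday April 28, 2004.
May 2004 ends with Wednesday May 26, 2004.
June 2004 ends with Wednesday June 30, 2004.
Last Wednesday of July 2004: July 28, 2004.
Last Wednesday of August 2004: August 25, 2004.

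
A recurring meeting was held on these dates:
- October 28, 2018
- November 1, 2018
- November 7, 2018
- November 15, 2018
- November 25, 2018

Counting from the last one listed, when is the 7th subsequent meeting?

The spacing grows by 2 each time: 4, 6, 8, 10 days.
Next gap: 12 days. November 25, 2018 + 12 days = December 7, 2018.
Next gap: 14 days. December 7, 2018 + 14 days = December 21, 2018.
Next gap: 16 days. December 21, 2018 + 16 days = January 6, 2019.
Next gap: 18 days. January 6, 2019 + 18 days = January 24, 2019.
Next gap: 20 days. January 24, 2019 + 20 days = February 13, 2019.
Next gap: 22 days. February 13, 2019 + 22 days = March 7, 2019.
Next gap: 24 days. March 7, 2019 + 24 days = March 31, 2019.

March 31, 2019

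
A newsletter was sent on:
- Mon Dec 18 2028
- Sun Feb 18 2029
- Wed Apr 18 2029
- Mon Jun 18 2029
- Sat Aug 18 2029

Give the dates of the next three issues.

Each date is the 18th; the gaps (62, 59, 61, 61) track the month lengths.
The rule is the 18th of every 2 months.
October 2029: Thu Oct 18 2029.
Next: December 2029 → Tue Dec 18 2029.
Next: February 2030 → Mon Feb 18 2030.

Thu Oct 18 2029, Tue Dec 18 2029, Mon Feb 18 2030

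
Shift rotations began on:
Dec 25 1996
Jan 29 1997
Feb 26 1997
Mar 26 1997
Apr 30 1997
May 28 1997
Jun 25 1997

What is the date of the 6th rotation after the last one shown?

Every date is a Wednesday; gaps 35, 28, 28, 35, 28, 28 days.
Each is the last Wednesday of its month (at least one falls on the 29th or later, ruling out '4th Wednesday').
Last Wednesday of July 1997: Jul 30 1997.
Last Wednesday of August 1997: Aug 27 1997.
September 1997 ends with Wednesday Sep 24 1997.
October 1997 ends with Wednesday Oct 29 1997.
November 1997 ends with Wednesday Nov 26 1997.
Last Wednesday of December 1997: Dec 31 1997.

Dec 31 1997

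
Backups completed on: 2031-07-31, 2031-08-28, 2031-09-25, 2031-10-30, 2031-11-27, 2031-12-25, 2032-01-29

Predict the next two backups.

These are Thursdays with 28, 28, 35, 28, 28, 35-day gaps.
Each is the final Thursday of its month — 2031-07-31 is past the 28th, so '4th Thursday' doesn't fit.
Last Thursday of February 2032: 2032-02-26.
March 2032 ends with Thursday 2032-03-25.

2032-02-26, 2032-03-25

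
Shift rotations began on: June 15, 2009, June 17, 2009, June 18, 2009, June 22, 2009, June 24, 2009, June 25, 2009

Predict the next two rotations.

The gap pattern 2, 1, 4, 2, 1 repeats every 3 events.
These are the Mondays, Wednesdays and Thursdays of each week.
The following Monday is June 29, 2009.
Next Wednesday: July 1, 2009.

June 29, 2009; July 1, 2009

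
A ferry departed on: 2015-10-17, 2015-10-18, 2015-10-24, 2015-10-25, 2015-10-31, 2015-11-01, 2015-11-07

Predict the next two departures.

Every event lands on a Saturday or Sunday (gaps cycle 1, 6, 1, 6, 1, 6).
So the schedule is: every Saturday and Sunday.
Next Sunday: 2015-11-08.
The following Saturday is 2015-11-14.

2015-11-08, 2015-11-14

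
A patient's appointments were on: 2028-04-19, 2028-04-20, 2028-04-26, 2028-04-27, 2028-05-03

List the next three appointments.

The gap pattern 1, 6, 1, 6 repeats every 2 events.
These are the Wednesdays and Thursdays of each week.
Next Thursday: 2028-05-04.
The following Wednesday is 2028-05-10.
Next Thursday: 2028-05-11.

2028-05-04, 2028-05-10, 2028-05-11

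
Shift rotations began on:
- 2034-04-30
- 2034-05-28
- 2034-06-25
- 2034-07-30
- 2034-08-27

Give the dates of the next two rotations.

All Sundays; the gaps (28, 28, 35, 28) vary with month length.
This is the last Sunday of each month.
September 2034 ends with Sunday 2034-09-24.
Last Sunday of October 2034: 2034-10-29.

2034-09-24, 2034-10-29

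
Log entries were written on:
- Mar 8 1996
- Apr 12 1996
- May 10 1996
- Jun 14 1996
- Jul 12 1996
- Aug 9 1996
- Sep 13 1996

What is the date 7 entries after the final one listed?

All dates are Fridays, 35, 28, 35, 28, 28, 35 days apart.
Specifically, the 2nd Friday of each month.
October 1996 — 2nd Friday is Oct 11 1996.
November 1996 — 2nd Friday is Nov 8 1996.
2nd Friday of December 1996: Dec 13 1996.
2nd Friday of January 1997: Jan 10 1997.
February 1997 — 2nd Friday is Feb 14 1997.
March 1997 — 2nd Friday is Mar 14 1997.
April 1997 — 2nd Friday is Apr 11 1997.

Apr 11 1997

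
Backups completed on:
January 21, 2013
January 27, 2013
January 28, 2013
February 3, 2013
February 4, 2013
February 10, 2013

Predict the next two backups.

Every event lands on a Monday or Sunday (gaps cycle 6, 1, 6, 1, 6).
So the schedule is: every Monday and Sunday.
Next Monday: February 11, 2013.
Next Sunday: February 17, 2013.

February 11, 2013; February 17, 2013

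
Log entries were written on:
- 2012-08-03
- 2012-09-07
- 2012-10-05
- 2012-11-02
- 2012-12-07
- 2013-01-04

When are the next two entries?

These are Fridays at 28- or 35-day spacing (35, 28, 28, 35, 28).
The pattern: 1st Friday of the month.
1st Friday of February 2013: 2013-02-01.
1st Friday of March 2013: 2013-03-01.

2013-02-01, 2013-03-01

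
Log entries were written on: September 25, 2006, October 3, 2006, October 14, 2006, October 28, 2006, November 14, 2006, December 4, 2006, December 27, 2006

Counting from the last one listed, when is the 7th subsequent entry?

August 29, 2007

The spacing grows by 3 each time: 8, 11, 14, 17, 20, 23 days.
Next gap: 26 days. December 27, 2006 + 26 days = January 22, 2007.
Next gap: 29 days. January 22, 2007 + 29 days = February 20, 2007.
Next gap: 32 days. February 20, 2007 + 32 days = March 24, 2007.
Next gap: 35 days. March 24, 2007 + 35 days = April 28, 2007.
Next gap: 38 days. April 28, 2007 + 38 days = June 5, 2007.
Next gap: 41 days. June 5, 2007 + 41 days = July 16, 2007.
Next gap: 44 days. July 16, 2007 + 44 days = August 29, 2007.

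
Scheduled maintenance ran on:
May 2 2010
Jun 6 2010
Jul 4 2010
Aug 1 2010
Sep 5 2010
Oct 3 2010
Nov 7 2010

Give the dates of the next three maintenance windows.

All dates are Sundays, 35, 28, 28, 35, 28, 35 days apart.
Specifically, the 1st Sunday of each month.
December 2010 — 1st Sunday is Dec 5 2010.
1st Sunday of January 2011: Jan 2 2011.
1st Sunday of February 2011: Feb 6 2011.

Dec 5 2010, Jan 2 2011, Feb 6 2011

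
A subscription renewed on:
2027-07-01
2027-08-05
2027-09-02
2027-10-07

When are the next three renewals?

Gaps: 35, 28, 35 days — a mix of 28 and 35. Every date is a Thursday.
Each is the 1st Thursday of its month.
November 2027 — 1st Thursday is 2027-11-04.
December 2027 — 1st Thursday is 2027-12-02.
1st Thursday of January 2028: 2028-01-06.

2027-11-04, 2027-12-02, 2028-01-06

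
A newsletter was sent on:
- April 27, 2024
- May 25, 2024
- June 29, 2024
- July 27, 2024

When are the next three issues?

August 31, 2024; September 28, 2024; October 26, 2024

These are Saturdays with 28, 35, 28-day gaps.
Each is the final Saturday of its month — June 29, 2024 is past the 28th, so '4th Saturday' doesn't fit.
Last Saturday of August 2024: August 31, 2024.
September 2024 ends with Saturday September 28, 2024.
October 2024 ends with Saturday October 26, 2024.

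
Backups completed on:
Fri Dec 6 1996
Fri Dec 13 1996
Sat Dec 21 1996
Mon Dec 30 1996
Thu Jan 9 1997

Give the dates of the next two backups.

Gaps: 7, 8, 9, 10 days — each gap is 1 larger than the previous one.
Next gap: 11 days. Thu Jan 9 1997 + 11 days = Mon Jan 20 1997.
Next gap: 12 days. Mon Jan 20 1997 + 12 days = Sat Feb 1 1997.

Mon Jan 20 1997, Sat Feb 1 1997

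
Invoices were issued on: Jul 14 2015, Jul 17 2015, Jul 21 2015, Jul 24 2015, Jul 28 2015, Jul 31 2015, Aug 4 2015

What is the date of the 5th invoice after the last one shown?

Aug 21 2015

Gaps: 3, 4, 3, 4, 3, 4 days — not constant, but cyclic with period 2.
The events fall on every Tuesday and Friday.
The following Friday is Aug 7 2015.
Next Tuesday: Aug 11 2015.
Next Friday: Aug 14 2015.
The following Tuesday is Aug 18 2015.
Next Friday: Aug 21 2015.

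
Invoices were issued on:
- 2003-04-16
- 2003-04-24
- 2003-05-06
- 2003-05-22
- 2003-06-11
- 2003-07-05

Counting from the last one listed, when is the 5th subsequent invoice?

2004-01-01

Gaps: 8, 12, 16, 20, 24 days — each gap is 4 larger than the previous one.
Next gap: 28 days. 2003-07-05 + 28 days = 2003-08-02.
Next gap: 32 days. 2003-08-02 + 32 days = 2003-09-03.
Next gap: 36 days. 2003-09-03 + 36 days = 2003-10-09.
Next gap: 40 days. 2003-10-09 + 40 days = 2003-11-18.
Next gap: 44 days. 2003-11-18 + 44 days = 2004-01-01.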